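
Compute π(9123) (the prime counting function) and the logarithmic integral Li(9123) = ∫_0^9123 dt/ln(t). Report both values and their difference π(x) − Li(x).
π(9123) = 1130;  Li(9123) ≈ 1150.45;  π(x) − Li(x) ≈ -20.45.

Direct count of primes ≤ 9123 gives π(9123) = 1130. Numerical evaluation of the logarithmic integral gives Li(9123) ≈ 1150.45. The difference π(x) − Li(x) ≈ -20.45 is typically negative for small/moderate x (Li(x) overestimates), though Littlewood's theorem shows this sign changes infinitely often.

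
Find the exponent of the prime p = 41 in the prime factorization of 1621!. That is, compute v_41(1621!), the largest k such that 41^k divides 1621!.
v_41(1621!) = 39

Legendre's formula: v_p(n!) = Σ_{k ≥ 1} ⌊n / p^k⌋. For p = 41, n = 1621, the terms are:
  ⌊1621/41^1⌋ = ⌊1621/41⌋ = 39
(the next term ⌊1621/41^2⌋ = 0, terminating the sum). Summing: v_41(1621!) = 39 = 39.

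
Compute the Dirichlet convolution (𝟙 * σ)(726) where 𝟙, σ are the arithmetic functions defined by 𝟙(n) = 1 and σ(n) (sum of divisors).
(𝟙 * σ)(726) = 2920

Divisors of 726: [1, 2, 3, 6, 11, 22, 33, 66, 121, 242, 363, 726]. For each d | 726:
  d = 1: 𝟙(1) · σ(726/1) = 1 · 1596 = 1596
  d = 2: 𝟙(2) · σ(726/2) = 1 · 532 = 532
  d = 3: 𝟙(3) · σ(726/3) = 1 · 399 = 399
  d = 6: 𝟙(6) · σ(726/6) = 1 · 133 = 133
  d = 11: 𝟙(11) · σ(726/11) = 1 · 144 = 144
  d = 22: 𝟙(22) · σ(726/22) = 1 · 48 = 48
  d = 33: 𝟙(33) · σ(726/33) = 1 · 36 = 36
  d = 66: 𝟙(66) · σ(726/66) = 1 · 12 = 12
  d = 121: 𝟙(121) · σ(726/121) = 1 · 12 = 12
  d = 242: 𝟙(242) · σ(726/242) = 1 · 4 = 4
  d = 363: 𝟙(363) · σ(726/363) = 1 · 3 = 3
  d = 726: 𝟙(726) · σ(726/726) = 1 · 1 = 1
Summing: (𝟙 * σ)(726) = 1596 + 532 + 399 + 133 + 144 + 48 + 36 + 12 + 12 + 4 + 3 + 1 = 2920.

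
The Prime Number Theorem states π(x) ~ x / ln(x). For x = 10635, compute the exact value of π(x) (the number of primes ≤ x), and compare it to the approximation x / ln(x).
π(10635) = 1297;  x/ln(x) ≈ 1147.01;  relative error ≈ 11.56%.

Directly count primes up to 10635: π(10635) = 1297. The PNT approximation gives 10635/ln(10635) ≈ 10635/9.27191 ≈ 1147.01. Relative error (π(x) − x/ln(x)) / π(x) ≈ 11.56%; the approximation is known to undercount slightly (Li(x) is a better estimate).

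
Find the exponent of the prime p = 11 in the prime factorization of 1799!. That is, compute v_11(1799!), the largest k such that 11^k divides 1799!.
v_11(1799!) = 178

Legendre's formula: v_p(n!) = Σ_{k ≥ 1} ⌊n / p^k⌋. For p = 11, n = 1799, the terms are:
  ⌊1799/11^1⌋ = ⌊1799/11⌋ = 163
  ⌊1799/11^2⌋ = ⌊1799/121⌋ = 14
  ⌊1799/11^3⌋ = ⌊1799/1331⌋ = 1
(the next term ⌊1799/11^4⌋ = 0, terminating the sum). Summing: v_11(1799!) = 163 + 14 + 1 = 178.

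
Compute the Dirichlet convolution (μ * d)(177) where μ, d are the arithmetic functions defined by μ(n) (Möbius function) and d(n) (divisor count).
(μ * d)(177) = 1

Divisors of 177: [1, 3, 59, 177]. For each d | 177:
  d = 1: μ(1) · d(177/1) = 1 · 4 = 4
  d = 3: μ(3) · d(177/3) = -1 · 2 = -2
  d = 59: μ(59) · d(177/59) = -1 · 2 = -2
  d = 177: μ(177) · d(177/177) = 1 · 1 = 1
Summing: (μ * d)(177) = 4 + -2 + -2 + 1 = 1.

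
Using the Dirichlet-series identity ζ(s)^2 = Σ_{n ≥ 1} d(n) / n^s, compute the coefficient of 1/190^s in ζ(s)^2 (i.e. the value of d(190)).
d(190) = 8

ζ(s)^2 = (Σ 1/m^s)(Σ 1/k^s). The coefficient of 1/n^s in the product is the number of ordered pairs (m, k) with mk = n, which equals d(n). For n = 190, divisors are [1, 2, 5, 10, 19, 38, 95, 190], so d(190) = 8.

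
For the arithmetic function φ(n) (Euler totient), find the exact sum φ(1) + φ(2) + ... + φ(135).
Σ_{n ≤ 135} φ(n) = 5570

Compute φ(n) for each 1 ≤ n ≤ 135: φ(1) = 1, φ(2) = 1, φ(3) = 2, φ(4) = 2, φ(5) = 4, φ(6) = 2, φ(7) = 6, φ(8) = 4, φ(9) = 6, φ(10) = 4, φ(11) = 10, φ(12) = 4, φ(13) = 12, φ(14) = 6, φ(15) = 8, φ(16) = 8, φ(17) = 16, φ(18) = 6, φ(19) = 18, φ(20) = 8, φ(21) = 12, φ(22) = 10, φ(23) = 22, φ(24) = 8, φ(25) = 20, φ(26) = 12, φ(27) = 18, φ(28) = 12, φ(29) = 28, φ(30) = 8, φ(31) = 30, φ(32) = 16, φ(33) = 20, φ(34) = 16, φ(35) = 24, φ(36) = 12, φ(37) = 36, φ(38) = 18, φ(39) = 24, φ(40) = 16, φ(41) = 40, φ(42) = 12, φ(43) = 42, φ(44) = 20, φ(45) = 24, φ(46) = 22, φ(47) = 46, φ(48) = 16, φ(49) = 42, φ(50) = 20, φ(51) = 32, φ(52) = 24, φ(53) = 52, φ(54) = 18, φ(55) = 40, φ(56) = 24, φ(57) = 36, φ(58) = 28, φ(59) = 58, φ(60) = 16, φ(61) = 60, φ(62) = 30, φ(63) = 36, φ(64) = 32, φ(65) = 48, φ(66) = 20, φ(67) = 66, φ(68) = 32, φ(69) = 44, φ(70) = 24, φ(71) = 70, φ(72) = 24, φ(73) = 72, φ(74) = 36, φ(75) = 40, φ(76) = 36, φ(77) = 60, φ(78) = 24, φ(79) = 78, φ(80) = 32, φ(81) = 54, φ(82) = 40, φ(83) = 82, φ(84) = 24, φ(85) = 64, φ(86) = 42, φ(87) = 56, φ(88) = 40, φ(89) = 88, φ(90) = 24, φ(91) = 72, φ(92) = 44, φ(93) = 60, φ(94) = 46, φ(95) = 72, φ(96) = 32, φ(97) = 96, φ(98) = 42, φ(99) = 60, φ(100) = 40, φ(101) = 100, φ(102) = 32, φ(103) = 102, φ(104) = 48, φ(105) = 48, φ(106) = 52, φ(107) = 106, φ(108) = 36, φ(109) = 108, φ(110) = 40, φ(111) = 72, φ(112) = 48, φ(113) = 112, φ(114) = 36, φ(115) = 88, φ(116) = 56, φ(117) = 72, φ(118) = 58, φ(119) = 96, φ(120) = 32, φ(121) = 110, φ(122) = 60, φ(123) = 80, φ(124) = 60, φ(125) = 100, φ(126) = 36, φ(127) = 126, φ(128) = 64, φ(129) = 84, φ(130) = 48, φ(131) = 130, φ(132) = 40, φ(133) = 108, φ(134) = 66, φ(135) = 72. Summing all 135 values: 5570. (Average order: Σ_{n ≤ x} φ(n) ~ (3/π²) x². For x = 135, (3/π²)·135² ≈ 5539.74.)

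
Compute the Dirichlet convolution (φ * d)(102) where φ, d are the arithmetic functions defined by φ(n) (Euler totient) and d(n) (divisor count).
(φ * d)(102) = 216

Divisors of 102: [1, 2, 3, 6, 17, 34, 51, 102]. For each d | 102:
  d = 1: φ(1) · d(102/1) = 1 · 8 = 8
  d = 2: φ(2) · d(102/2) = 1 · 4 = 4
  d = 3: φ(3) · d(102/3) = 2 · 4 = 8
  d = 6: φ(6) · d(102/6) = 2 · 2 = 4
  d = 17: φ(17) · d(102/17) = 16 · 4 = 64
  d = 34: φ(34) · d(102/34) = 16 · 2 = 32
  d = 51: φ(51) · d(102/51) = 32 · 2 = 64
  d = 102: φ(102) · d(102/102) = 32 · 1 = 32
Summing: (φ * d)(102) = 8 + 4 + 8 + 4 + 64 + 32 + 64 + 32 = 216.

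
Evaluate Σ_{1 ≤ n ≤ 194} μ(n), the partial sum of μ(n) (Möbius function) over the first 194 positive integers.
Σ_{n ≤ 194} μ(n) = -5

Compute μ(n) for each 1 ≤ n ≤ 194: μ(1) = 1, μ(2) = -1, μ(3) = -1, μ(4) = 0, μ(5) = -1, μ(6) = 1, μ(7) = -1, μ(8) = 0, μ(9) = 0, μ(10) = 1, μ(11) = -1, μ(12) = 0, μ(13) = -1, μ(14) = 1, μ(15) = 1, μ(16) = 0, μ(17) = -1, μ(18) = 0, μ(19) = -1, μ(20) = 0, μ(21) = 1, μ(22) = 1, μ(23) = -1, μ(24) = 0, μ(25) = 0, μ(26) = 1, μ(27) = 0, μ(28) = 0, μ(29) = -1, μ(30) = -1, μ(31) = -1, μ(32) = 0, μ(33) = 1, μ(34) = 1, μ(35) = 1, μ(36) = 0, μ(37) = -1, μ(38) = 1, μ(39) = 1, μ(40) = 0, μ(41) = -1, μ(42) = -1, μ(43) = -1, μ(44) = 0, μ(45) = 0, μ(46) = 1, μ(47) = -1, μ(48) = 0, μ(49) = 0, μ(50) = 0, μ(51) = 1, μ(52) = 0, μ(53) = -1, μ(54) = 0, μ(55) = 1, μ(56) = 0, μ(57) = 1, μ(58) = 1, μ(59) = -1, μ(60) = 0, μ(61) = -1, μ(62) = 1, μ(63) = 0, μ(64) = 0, μ(65) = 1, μ(66) = -1, μ(67) = -1, μ(68) = 0, μ(69) = 1, μ(70) = -1, μ(71) = -1, μ(72) = 0, μ(73) = -1, μ(74) = 1, μ(75) = 0, μ(76) = 0, μ(77) = 1, μ(78) = -1, μ(79) = -1, μ(80) = 0, μ(81) = 0, μ(82) = 1, μ(83) = -1, μ(84) = 0, μ(85) = 1, μ(86) = 1, μ(87) = 1, μ(88) = 0, μ(89) = -1, μ(90) = 0, μ(91) = 1, μ(92) = 0, μ(93) = 1, μ(94) = 1, μ(95) = 1, μ(96) = 0, μ(97) = -1, μ(98) = 0, μ(99) = 0, μ(100) = 0, μ(101) = -1, μ(102) = -1, μ(103) = -1, μ(104) = 0, μ(105) = -1, μ(106) = 1, μ(107) = -1, μ(108) = 0, μ(109) = -1, μ(110) = -1, μ(111) = 1, μ(112) = 0, μ(113) = -1, μ(114) = -1, μ(115) = 1, μ(116) = 0, μ(117) = 0, μ(118) = 1, μ(119) = 1, μ(120) = 0, μ(121) = 0, μ(122) = 1, μ(123) = 1, μ(124) = 0, μ(125) = 0, μ(126) = 0, μ(127) = -1, μ(128) = 0, μ(129) = 1, μ(130) = -1, μ(131) = -1, μ(132) = 0, μ(133) = 1, μ(134) = 1, μ(135) = 0, μ(136) = 0, μ(137) = -1, μ(138) = -1, μ(139) = -1, μ(140) = 0, μ(141) = 1, μ(142) = 1, μ(143) = 1, μ(144) = 0, μ(145) = 1, μ(146) = 1, μ(147) = 0, μ(148) = 0, μ(149) = -1, μ(150) = 0, μ(151) = -1, μ(152) = 0, μ(153) = 0, μ(154) = -1, μ(155) = 1, μ(156) = 0, μ(157) = -1, μ(158) = 1, μ(159) = 1, μ(160) = 0, μ(161) = 1, μ(162) = 0, μ(163) = -1, μ(164) = 0, μ(165) = -1, μ(166) = 1, μ(167) = -1, μ(168) = 0, μ(169) = 0, μ(170) = -1, μ(171) = 0, μ(172) = 0, μ(173) = -1, μ(174) = -1, μ(175) = 0, μ(176) = 0, μ(177) = 1, μ(178) = 1, μ(179) = -1, μ(180) = 0, μ(181) = -1, μ(182) = -1, μ(183) = 1, μ(184) = 0, μ(185) = 1, μ(186) = -1, μ(187) = 1, μ(188) = 0, μ(189) = 0, μ(190) = -1, μ(191) = -1, μ(192) = 0, μ(193) = -1, μ(194) = 1. Summing all 194 values: -5. (Mertens function M(x) = Σ_{n ≤ x} μ(n); on average M(x) should be small (PNT ⟺ M(x) = o(x)).)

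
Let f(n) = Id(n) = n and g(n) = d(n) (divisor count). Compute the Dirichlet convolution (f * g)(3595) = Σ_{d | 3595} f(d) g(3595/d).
(Id * d)(3595) = 5047

Divisors of 3595: [1, 5, 719, 3595]. For each d | 3595:
  d = 1: Id(1) · d(3595/1) = 1 · 4 = 4
  d = 5: Id(5) · d(3595/5) = 5 · 2 = 10
  d = 719: Id(719) · d(3595/719) = 719 · 2 = 1438
  d = 3595: Id(3595) · d(3595/3595) = 3595 · 1 = 3595
Summing: (Id * d)(3595) = 4 + 10 + 1438 + 3595 = 5047.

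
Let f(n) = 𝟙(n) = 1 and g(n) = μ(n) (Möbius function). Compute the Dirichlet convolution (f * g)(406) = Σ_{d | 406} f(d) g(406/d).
(𝟙 * μ)(406) = 0

Divisors of 406: [1, 2, 7, 14, 29, 58, 203, 406]. For each d | 406:
  d = 1: 𝟙(1) · μ(406/1) = 1 · -1 = -1
  d = 2: 𝟙(2) · μ(406/2) = 1 · 1 = 1
  d = 7: 𝟙(7) · μ(406/7) = 1 · 1 = 1
  d = 14: 𝟙(14) · μ(406/14) = 1 · -1 = -1
  d = 29: 𝟙(29) · μ(406/29) = 1 · 1 = 1
  d = 58: 𝟙(58) · μ(406/58) = 1 · -1 = -1
  d = 203: 𝟙(203) · μ(406/203) = 1 · -1 = -1
  d = 406: 𝟙(406) · μ(406/406) = 1 · 1 = 1
Summing: (𝟙 * μ)(406) = -1 + 1 + 1 + -1 + 1 + -1 + -1 + 1 = 0.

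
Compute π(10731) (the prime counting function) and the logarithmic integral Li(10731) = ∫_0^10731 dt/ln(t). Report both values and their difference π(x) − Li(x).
π(10731) = 1308;  Li(10731) ≈ 1325.20;  π(x) − Li(x) ≈ -17.20.

Direct count of primes ≤ 10731 gives π(10731) = 1308. Numerical evaluation of the logarithmic integral gives Li(10731) ≈ 1325.20. The difference π(x) − Li(x) ≈ -17.20 is typically negative for small/moderate x (Li(x) overestimates), though Littlewood's theorem shows this sign changes infinitely often.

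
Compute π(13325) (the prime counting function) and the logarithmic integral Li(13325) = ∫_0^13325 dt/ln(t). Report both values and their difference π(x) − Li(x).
π(13325) = 1581;  Li(13325) ≈ 1601.37;  π(x) − Li(x) ≈ -20.37.

Direct count of primes ≤ 13325 gives π(13325) = 1581. Numerical evaluation of the logarithmic integral gives Li(13325) ≈ 1601.37. The difference π(x) − Li(x) ≈ -20.37 is typically negative for small/moderate x (Li(x) overestimates), though Littlewood's theorem shows this sign changes infinitely often.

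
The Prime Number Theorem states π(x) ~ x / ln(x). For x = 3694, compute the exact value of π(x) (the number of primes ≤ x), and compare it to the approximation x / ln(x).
π(3694) = 515;  x/ln(x) ≈ 449.69;  relative error ≈ 12.68%.

Directly count primes up to 3694: π(3694) = 515. The PNT approximation gives 3694/ln(3694) ≈ 3694/8.21447 ≈ 449.69. Relative error (π(x) − x/ln(x)) / π(x) ≈ 12.68%; the approximation is known to undercount slightly (Li(x) is a better estimate).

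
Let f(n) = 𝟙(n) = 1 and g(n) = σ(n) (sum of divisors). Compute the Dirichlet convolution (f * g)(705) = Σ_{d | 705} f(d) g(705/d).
(𝟙 * σ)(705) = 1715

Divisors of 705: [1, 3, 5, 15, 47, 141, 235, 705]. For each d | 705:
  d = 1: 𝟙(1) · σ(705/1) = 1 · 1152 = 1152
  d = 3: 𝟙(3) · σ(705/3) = 1 · 288 = 288
  d = 5: 𝟙(5) · σ(705/5) = 1 · 192 = 192
  d = 15: 𝟙(15) · σ(705/15) = 1 · 48 = 48
  d = 47: 𝟙(47) · σ(705/47) = 1 · 24 = 24
  d = 141: 𝟙(141) · σ(705/141) = 1 · 6 = 6
  d = 235: 𝟙(235) · σ(705/235) = 1 · 4 = 4
  d = 705: 𝟙(705) · σ(705/705) = 1 · 1 = 1
Summing: (𝟙 * σ)(705) = 1152 + 288 + 192 + 48 + 24 + 6 + 4 + 1 = 1715.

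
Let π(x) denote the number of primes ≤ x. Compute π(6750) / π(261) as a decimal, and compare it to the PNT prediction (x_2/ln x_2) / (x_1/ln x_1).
π(6750)/π(261) = 869/55 ≈ 15.8000;  PNT prediction ≈ 16.3213.

π(261) = 55 and π(6750) = 869, so π(6750)/π(261) ≈ 15.8000. The PNT-predicted ratio is (6750/ln(6750)) / (261/ln(261)) ≈ 16.3213. The two agree to within a few percent, as expected.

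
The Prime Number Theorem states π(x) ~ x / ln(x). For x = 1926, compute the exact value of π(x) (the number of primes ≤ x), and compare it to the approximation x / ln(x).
π(1926) = 293;  x/ln(x) ≈ 254.65;  relative error ≈ 13.09%.

Directly count primes up to 1926: π(1926) = 293. The PNT approximation gives 1926/ln(1926) ≈ 1926/7.56320 ≈ 254.65. Relative error (π(x) − x/ln(x)) / π(x) ≈ 13.09%; the approximation is known to undercount slightly (Li(x) is a better estimate).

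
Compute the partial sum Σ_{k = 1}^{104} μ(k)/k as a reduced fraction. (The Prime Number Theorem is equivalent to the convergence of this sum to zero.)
Σ μ(k)/k = 41203144520038891926409588275527024249/23984823528925228172706521638692258396210

Values of μ(k) for 1 ≤ k ≤ 104: μ(1) = 1, μ(2) = -1, μ(3) = -1, μ(5) = -1, μ(6) = 1, μ(7) = -1, μ(10) = 1, μ(11) = -1, μ(13) = -1, μ(14) = 1, μ(15) = 1, μ(17) = -1, μ(19) = -1, μ(21) = 1, μ(22) = 1, μ(23) = -1, μ(26) = 1, μ(29) = -1, μ(30) = -1, μ(31) = -1, μ(33) = 1, μ(34) = 1, μ(35) = 1, μ(37) = -1, μ(38) = 1, μ(39) = 1, μ(41) = -1, μ(42) = -1, μ(43) = -1, μ(46) = 1, μ(47) = -1, μ(51) = 1, μ(53) = -1, μ(55) = 1, μ(57) = 1, μ(58) = 1, μ(59) = -1, μ(61) = -1, μ(62) = 1, μ(65) = 1, μ(66) = -1, μ(67) = -1, μ(69) = 1, μ(70) = -1, μ(71) = -1, μ(73) = -1, μ(74) = 1, μ(77) = 1, μ(78) = -1, μ(79) = -1, μ(82) = 1, μ(83) = -1, μ(85) = 1, μ(86) = 1, μ(87) = 1, μ(89) = -1, μ(91) = 1, μ(93) = 1, μ(94) = 1, μ(95) = 1, μ(97) = -1, μ(101) = -1, μ(102) = -1, μ(103) = -1, with μ = 0 on non-squarefree integers. Summing μ(k)/k for k where μ(k) ≠ 0 gives 41203144520038891926409588275527024249/23984823528925228172706521638692258396210 ≈ 0.0017. (PNT ⟺ this sum → 0 as n → ∞.)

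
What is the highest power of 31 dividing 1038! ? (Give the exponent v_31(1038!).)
v_31(1038!) = 34

Legendre's formula: v_p(n!) = Σ_{k ≥ 1} ⌊n / p^k⌋. For p = 31, n = 1038, the terms are:
  ⌊1038/31^1⌋ = ⌊1038/31⌋ = 33
  ⌊1038/31^2⌋ = ⌊1038/961⌋ = 1
(the next term ⌊1038/31^3⌋ = 0, terminating the sum). Summing: v_31(1038!) = 33 + 1 = 34.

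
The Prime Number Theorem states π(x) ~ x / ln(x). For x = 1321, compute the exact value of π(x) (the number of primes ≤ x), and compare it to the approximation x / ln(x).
π(1321) = 216;  x/ln(x) ≈ 183.83;  relative error ≈ 14.90%.

Directly count primes up to 1321: π(1321) = 216. The PNT approximation gives 1321/ln(1321) ≈ 1321/7.18614 ≈ 183.83. Relative error (π(x) − x/ln(x)) / π(x) ≈ 14.90%; the approximation is known to undercount slightly (Li(x) is a better estimate).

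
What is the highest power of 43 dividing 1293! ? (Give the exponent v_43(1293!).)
v_43(1293!) = 30

Legendre's formula: v_p(n!) = Σ_{k ≥ 1} ⌊n / p^k⌋. For p = 43, n = 1293, the terms are:
  ⌊1293/43^1⌋ = ⌊1293/43⌋ = 30
(the next term ⌊1293/43^2⌋ = 0, terminating the sum). Summing: v_43(1293!) = 30 = 30.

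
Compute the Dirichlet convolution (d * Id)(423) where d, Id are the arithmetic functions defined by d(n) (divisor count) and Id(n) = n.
(d * Id)(423) = 882

Divisors of 423: [1, 3, 9, 47, 141, 423]. For each d | 423:
  d = 1: d(1) · Id(423/1) = 1 · 423 = 423
  d = 3: d(3) · Id(423/3) = 2 · 141 = 282
  d = 9: d(9) · Id(423/9) = 3 · 47 = 141
  d = 47: d(47) · Id(423/47) = 2 · 9 = 18
  d = 141: d(141) · Id(423/141) = 4 · 3 = 12
  d = 423: d(423) · Id(423/423) = 6 · 1 = 6
Summing: (d * Id)(423) = 423 + 282 + 141 + 18 + 12 + 6 = 882.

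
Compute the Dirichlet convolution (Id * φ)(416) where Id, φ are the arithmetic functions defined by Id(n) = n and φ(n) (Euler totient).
(Id * φ)(416) = 2800

Divisors of 416: [1, 2, 4, 8, 13, 16, 26, 32, 52, 104, 208, 416]. For each d | 416:
  d = 1: Id(1) · φ(416/1) = 1 · 192 = 192
  d = 2: Id(2) · φ(416/2) = 2 · 96 = 192
  d = 4: Id(4) · φ(416/4) = 4 · 48 = 192
  d = 8: Id(8) · φ(416/8) = 8 · 24 = 192
  d = 13: Id(13) · φ(416/13) = 13 · 16 = 208
  d = 16: Id(16) · φ(416/16) = 16 · 12 = 192
  d = 26: Id(26) · φ(416/26) = 26 · 8 = 208
  d = 32: Id(32) · φ(416/32) = 32 · 12 = 384
  d = 52: Id(52) · φ(416/52) = 52 · 4 = 208
  d = 104: Id(104) · φ(416/104) = 104 · 2 = 208
  d = 208: Id(208) · φ(416/208) = 208 · 1 = 208
  d = 416: Id(416) · φ(416/416) = 416 · 1 = 416
Summing: (Id * φ)(416) = 192 + 192 + 192 + 192 + 208 + 192 + 208 + 384 + 208 + 208 + 208 + 416 = 2800.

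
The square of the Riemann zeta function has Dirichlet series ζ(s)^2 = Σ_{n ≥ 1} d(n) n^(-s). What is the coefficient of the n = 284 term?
d(284) = 6

ζ(s)^2 = (Σ 1/m^s)(Σ 1/k^s). The coefficient of 1/n^s in the product is the number of ordered pairs (m, k) with mk = n, which equals d(n). For n = 284, divisors are [1, 2, 4, 71, 142, 284], so d(284) = 6.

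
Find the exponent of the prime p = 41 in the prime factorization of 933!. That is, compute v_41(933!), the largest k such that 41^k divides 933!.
v_41(933!) = 22

Legendre's formula: v_p(n!) = Σ_{k ≥ 1} ⌊n / p^k⌋. For p = 41, n = 933, the terms are:
  ⌊933/41^1⌋ = ⌊933/41⌋ = 22
(the next term ⌊933/41^2⌋ = 0, terminating the sum). Summing: v_41(933!) = 22 = 22.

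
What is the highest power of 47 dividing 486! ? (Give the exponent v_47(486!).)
v_47(486!) = 10

Legendre's formula: v_p(n!) = Σ_{k ≥ 1} ⌊n / p^k⌋. For p = 47, n = 486, the terms are:
  ⌊486/47^1⌋ = ⌊486/47⌋ = 10
(the next term ⌊486/47^2⌋ = 0, terminating the sum). Summing: v_47(486!) = 10 = 10.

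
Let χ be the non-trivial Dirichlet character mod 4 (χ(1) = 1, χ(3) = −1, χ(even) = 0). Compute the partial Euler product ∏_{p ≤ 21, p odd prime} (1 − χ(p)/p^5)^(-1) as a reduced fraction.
∏ = 8959395755957897476417566375/8993950909687588250159808512

The odd primes p ≤ 21 are [3, 5, 7, 11, 13, 17, 19]. For each, χ(p) = 1 if p ≡ 1 mod 4, χ(p) = −1 if p ≡ 3 mod 4. Taking (1 − χ(p)/p^5)^(-1) = p^5/(p^5 − χ(p)): (1 − (-1)/3^5)^(-1) · (1 − (1)/5^5)^(-1) · (1 − (-1)/7^5)^(-1) · (1 − (-1)/11^5)^(-1) · (1 − (1)/13^5)^(-1) · (1 − (1)/17^5)^(-1) · (1 − (-1)/19^5)^(-1) = 8959395755957897476417566375/8993950909687588250159808512.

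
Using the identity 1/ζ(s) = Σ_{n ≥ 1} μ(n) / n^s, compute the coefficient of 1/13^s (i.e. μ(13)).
μ(13) = -1

Factor n = 13 = 13. μ(n) = 0 if any exponent ≥ 2 (not squarefree); otherwise μ(n) = (−1)^{ω(n)} where ω(n) is the number of distinct prime factors. Applying: μ(13) = -1.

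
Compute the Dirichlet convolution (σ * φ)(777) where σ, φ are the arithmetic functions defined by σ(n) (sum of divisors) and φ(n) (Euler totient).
(σ * φ)(777) = 6216

Divisors of 777: [1, 3, 7, 21, 37, 111, 259, 777]. For each d | 777:
  d = 1: σ(1) · φ(777/1) = 1 · 432 = 432
  d = 3: σ(3) · φ(777/3) = 4 · 216 = 864
  d = 7: σ(7) · φ(777/7) = 8 · 72 = 576
  d = 21: σ(21) · φ(777/21) = 32 · 36 = 1152
  d = 37: σ(37) · φ(777/37) = 38 · 12 = 456
  d = 111: σ(111) · φ(777/111) = 152 · 6 = 912
  d = 259: σ(259) · φ(777/259) = 304 · 2 = 608
  d = 777: σ(777) · φ(777/777) = 1216 · 1 = 1216
Summing: (σ * φ)(777) = 432 + 864 + 576 + 1152 + 456 + 912 + 608 + 1216 = 6216.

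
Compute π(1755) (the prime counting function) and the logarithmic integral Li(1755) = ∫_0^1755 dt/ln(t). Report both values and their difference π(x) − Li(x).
π(1755) = 273;  Li(1755) ≈ 282.30;  π(x) − Li(x) ≈ -9.30.

Direct count of primes ≤ 1755 gives π(1755) = 273. Numerical evaluation of the logarithmic integral gives Li(1755) ≈ 282.30. The difference π(x) − Li(x) ≈ -9.30 is typically negative for small/moderate x (Li(x) overestimates), though Littlewood's theorem shows this sign changes infinitely often.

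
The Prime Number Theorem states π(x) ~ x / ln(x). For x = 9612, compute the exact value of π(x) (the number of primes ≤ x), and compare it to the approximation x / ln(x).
π(9612) = 1185;  x/ln(x) ≈ 1048.11;  relative error ≈ 11.55%.

Directly count primes up to 9612: π(9612) = 1185. The PNT approximation gives 9612/ln(9612) ≈ 9612/9.17077 ≈ 1048.11. Relative error (π(x) − x/ln(x)) / π(x) ≈ 11.55%; the approximation is known to undercount slightly (Li(x) is a better estimate).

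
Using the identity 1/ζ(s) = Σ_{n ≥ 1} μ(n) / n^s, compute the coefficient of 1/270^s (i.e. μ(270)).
μ(270) = 0

Factor n = 270 = 2 · 3^3 · 5. μ(n) = 0 if any exponent ≥ 2 (not squarefree); otherwise μ(n) = (−1)^{ω(n)} where ω(n) is the number of distinct prime factors. Applying: μ(270) = 0.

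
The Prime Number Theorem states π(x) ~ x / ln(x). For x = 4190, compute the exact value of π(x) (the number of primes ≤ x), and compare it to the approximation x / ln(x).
π(4190) = 574;  x/ln(x) ≈ 502.37;  relative error ≈ 12.48%.

Directly count primes up to 4190: π(4190) = 574. The PNT approximation gives 4190/ln(4190) ≈ 4190/8.34046 ≈ 502.37. Relative error (π(x) − x/ln(x)) / π(x) ≈ 12.48%; the approximation is known to undercount slightly (Li(x) is a better estimate).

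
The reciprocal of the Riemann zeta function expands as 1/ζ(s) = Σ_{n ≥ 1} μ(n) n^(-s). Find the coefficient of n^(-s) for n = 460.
μ(460) = 0

Factor n = 460 = 2^2 · 5 · 23. μ(n) = 0 if any exponent ≥ 2 (not squarefree); otherwise μ(n) = (−1)^{ω(n)} where ω(n) is the number of distinct prime factors. Applying: μ(460) = 0.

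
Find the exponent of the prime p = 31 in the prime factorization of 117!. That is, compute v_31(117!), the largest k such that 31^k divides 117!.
v_31(117!) = 3

Legendre's formula: v_p(n!) = Σ_{k ≥ 1} ⌊n / p^k⌋. For p = 31, n = 117, the terms are:
  ⌊117/31^1⌋ = ⌊117/31⌋ = 3
(the next term ⌊117/31^2⌋ = 0, terminating the sum). Summing: v_31(117!) = 3 = 3.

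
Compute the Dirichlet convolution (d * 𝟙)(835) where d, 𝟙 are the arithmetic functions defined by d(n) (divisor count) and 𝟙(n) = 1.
(d * 𝟙)(835) = 9

Divisors of 835: [1, 5, 167, 835]. For each d | 835:
  d = 1: d(1) · 𝟙(835/1) = 1 · 1 = 1
  d = 5: d(5) · 𝟙(835/5) = 2 · 1 = 2
  d = 167: d(167) · 𝟙(835/167) = 2 · 1 = 2
  d = 835: d(835) · 𝟙(835/835) = 4 · 1 = 4
Summing: (d * 𝟙)(835) = 1 + 2 + 2 + 4 = 9.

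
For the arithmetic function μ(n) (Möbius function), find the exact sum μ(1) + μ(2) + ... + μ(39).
Σ_{n ≤ 39} μ(n) = 0

Compute μ(n) for each 1 ≤ n ≤ 39: μ(1) = 1, μ(2) = -1, μ(3) = -1, μ(4) = 0, μ(5) = -1, μ(6) = 1, μ(7) = -1, μ(8) = 0, μ(9) = 0, μ(10) = 1, μ(11) = -1, μ(12) = 0, μ(13) = -1, μ(14) = 1, μ(15) = 1, μ(16) = 0, μ(17) = -1, μ(18) = 0, μ(19) = -1, μ(20) = 0, μ(21) = 1, μ(22) = 1, μ(23) = -1, μ(24) = 0, μ(25) = 0, μ(26) = 1, μ(27) = 0, μ(28) = 0, μ(29) = -1, μ(30) = -1, μ(31) = -1, μ(32) = 0, μ(33) = 1, μ(34) = 1, μ(35) = 1, μ(36) = 0, μ(37) = -1, μ(38) = 1, μ(39) = 1. Summing all 39 values: 0. (Mertens function M(x) = Σ_{n ≤ x} μ(n); on average M(x) should be small (PNT ⟺ M(x) = o(x)).)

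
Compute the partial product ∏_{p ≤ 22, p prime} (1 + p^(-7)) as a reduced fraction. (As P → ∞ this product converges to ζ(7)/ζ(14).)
∏ = 1068826090093603336253543016500022477644576/1060040977976779320486482915314295925421875

The primes p ≤ 22 are [2, 3, 5, 7, 11, 13, 17, 19]. For each, (1 + 1/p^7) = (p^7 + 1)/p^7. Multiplying these fractions over p ∈ [2, 3, 5, 7, 11, 13, 17, 19] gives 1068826090093603336253543016500022477644576/1060040977976779320486482915314295925421875. (In the limit P → ∞ this tends to ζ(7)/ζ(14).)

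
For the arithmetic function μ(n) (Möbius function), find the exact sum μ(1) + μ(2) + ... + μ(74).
Σ_{n ≤ 74} μ(n) = -3

Compute μ(n) for each 1 ≤ n ≤ 74: μ(1) = 1, μ(2) = -1, μ(3) = -1, μ(4) = 0, μ(5) = -1, μ(6) = 1, μ(7) = -1, μ(8) = 0, μ(9) = 0, μ(10) = 1, μ(11) = -1, μ(12) = 0, μ(13) = -1, μ(14) = 1, μ(15) = 1, μ(16) = 0, μ(17) = -1, μ(18) = 0, μ(19) = -1, μ(20) = 0, μ(21) = 1, μ(22) = 1, μ(23) = -1, μ(24) = 0, μ(25) = 0, μ(26) = 1, μ(27) = 0, μ(28) = 0, μ(29) = -1, μ(30) = -1, μ(31) = -1, μ(32) = 0, μ(33) = 1, μ(34) = 1, μ(35) = 1, μ(36) = 0, μ(37) = -1, μ(38) = 1, μ(39) = 1, μ(40) = 0, μ(41) = -1, μ(42) = -1, μ(43) = -1, μ(44) = 0, μ(45) = 0, μ(46) = 1, μ(47) = -1, μ(48) = 0, μ(49) = 0, μ(50) = 0, μ(51) = 1, μ(52) = 0, μ(53) = -1, μ(54) = 0, μ(55) = 1, μ(56) = 0, μ(57) = 1, μ(58) = 1, μ(59) = -1, μ(60) = 0, μ(61) = -1, μ(62) = 1, μ(63) = 0, μ(64) = 0, μ(65) = 1, μ(66) = -1, μ(67) = -1, μ(68) = 0, μ(69) = 1, μ(70) = -1, μ(71) = -1, μ(72) = 0, μ(73) = -1, μ(74) = 1. Summing all 74 values: -3. (Mertens function M(x) = Σ_{n ≤ x} μ(n); on average M(x) should be small (PNT ⟺ M(x) = o(x)).)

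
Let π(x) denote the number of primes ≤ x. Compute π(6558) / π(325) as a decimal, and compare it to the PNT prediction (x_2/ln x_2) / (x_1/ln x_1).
π(6558)/π(325) = 847/66 ≈ 12.8333;  PNT prediction ≈ 13.2798.

π(325) = 66 and π(6558) = 847, so π(6558)/π(325) ≈ 12.8333. The PNT-predicted ratio is (6558/ln(6558)) / (325/ln(325)) ≈ 13.2798. The two agree to within a few percent, as expected.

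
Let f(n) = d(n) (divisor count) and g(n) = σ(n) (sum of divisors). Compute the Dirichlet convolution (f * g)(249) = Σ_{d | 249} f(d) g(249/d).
(d * σ)(249) = 516

Divisors of 249: [1, 3, 83, 249]. For each d | 249:
  d = 1: d(1) · σ(249/1) = 1 · 336 = 336
  d = 3: d(3) · σ(249/3) = 2 · 84 = 168
  d = 83: d(83) · σ(249/83) = 2 · 4 = 8
  d = 249: d(249) · σ(249/249) = 4 · 1 = 4
Summing: (d * σ)(249) = 336 + 168 + 8 + 4 = 516.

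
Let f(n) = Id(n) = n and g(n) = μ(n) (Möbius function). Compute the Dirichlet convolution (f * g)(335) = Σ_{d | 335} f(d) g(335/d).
(Id * μ)(335) = 264

Divisors of 335: [1, 5, 67, 335]. For each d | 335:
  d = 1: Id(1) · μ(335/1) = 1 · 1 = 1
  d = 5: Id(5) · μ(335/5) = 5 · -1 = -5
  d = 67: Id(67) · μ(335/67) = 67 · -1 = -67
  d = 335: Id(335) · μ(335/335) = 335 · 1 = 335
Summing: (Id * μ)(335) = 1 + -5 + -67 + 335 = 264.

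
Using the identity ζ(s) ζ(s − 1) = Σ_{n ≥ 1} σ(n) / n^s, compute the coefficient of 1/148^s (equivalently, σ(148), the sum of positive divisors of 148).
σ(148) = 266

In the product (Σ m^0/m^s)(Σ k / k^s) = Σ (Σ_{d | n} d) / n^s, the coefficient of 1/n^s is σ(n) = Σ_{d | n} d. For n = 148, divisors are [1, 2, 4, 37, 74, 148]; summing: σ(148) = 266.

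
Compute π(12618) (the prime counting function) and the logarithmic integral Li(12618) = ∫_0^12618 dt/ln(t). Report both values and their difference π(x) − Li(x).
π(12618) = 1507;  Li(12618) ≈ 1526.72;  π(x) − Li(x) ≈ -19.72.

Direct count of primes ≤ 12618 gives π(12618) = 1507. Numerical evaluation of the logarithmic integral gives Li(12618) ≈ 1526.72. The difference π(x) − Li(x) ≈ -19.72 is typically negative for small/moderate x (Li(x) overestimates), though Littlewood's theorem shows this sign changes infinitely often.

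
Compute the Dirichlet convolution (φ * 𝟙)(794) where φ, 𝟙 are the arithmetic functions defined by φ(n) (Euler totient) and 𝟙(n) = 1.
(φ * 𝟙)(794) = 794

Divisors of 794: [1, 2, 397, 794]. For each d | 794:
  d = 1: φ(1) · 𝟙(794/1) = 1 · 1 = 1
  d = 2: φ(2) · 𝟙(794/2) = 1 · 1 = 1
  d = 397: φ(397) · 𝟙(794/397) = 396 · 1 = 396
  d = 794: φ(794) · 𝟙(794/794) = 396 · 1 = 396
Summing: (φ * 𝟙)(794) = 1 + 1 + 396 + 396 = 794.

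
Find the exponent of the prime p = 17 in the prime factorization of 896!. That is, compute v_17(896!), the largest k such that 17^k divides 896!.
v_17(896!) = 55

Legendre's formula: v_p(n!) = Σ_{k ≥ 1} ⌊n / p^k⌋. For p = 17, n = 896, the terms are:
  ⌊896/17^1⌋ = ⌊896/17⌋ = 52
  ⌊896/17^2⌋ = ⌊896/289⌋ = 3
(the next term ⌊896/17^3⌋ = 0, terminating the sum). Summing: v_17(896!) = 52 + 3 = 55.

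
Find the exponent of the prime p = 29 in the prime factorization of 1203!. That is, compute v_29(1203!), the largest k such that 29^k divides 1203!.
v_29(1203!) = 42

Legendre's formula: v_p(n!) = Σ_{k ≥ 1} ⌊n / p^k⌋. For p = 29, n = 1203, the terms are:
  ⌊1203/29^1⌋ = ⌊1203/29⌋ = 41
  ⌊1203/29^2⌋ = ⌊1203/841⌋ = 1
(the next term ⌊1203/29^3⌋ = 0, terminating the sum). Summing: v_29(1203!) = 41 + 1 = 42.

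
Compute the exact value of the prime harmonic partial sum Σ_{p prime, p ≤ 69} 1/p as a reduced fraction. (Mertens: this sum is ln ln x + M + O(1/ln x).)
Σ 1/p = 13585328068403621603022853/7858321551080267055879090

π(69) = 19, so the primes ≤ 69 are [2, 3, 5, 7, 11, 13, 17, 19, 23, 29, 31, 37, 41, 43, 47, 53, 59, 61, 67]. Summing 1/p over these primes: 13585328068403621603022853/7858321551080267055879090 ≈ 1.7288. Mertens estimate ln ln(69) + 0.2615 ≈ 1.7047.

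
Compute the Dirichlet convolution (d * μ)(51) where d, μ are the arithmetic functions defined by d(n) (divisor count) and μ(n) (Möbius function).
(d * μ)(51) = 1

Divisors of 51: [1, 3, 17, 51]. For each d | 51:
  d = 1: d(1) · μ(51/1) = 1 · 1 = 1
  d = 3: d(3) · μ(51/3) = 2 · -1 = -2
  d = 17: d(17) · μ(51/17) = 2 · -1 = -2
  d = 51: d(51) · μ(51/51) = 4 · 1 = 4
Summing: (d * μ)(51) = 1 + -2 + -2 + 4 = 1.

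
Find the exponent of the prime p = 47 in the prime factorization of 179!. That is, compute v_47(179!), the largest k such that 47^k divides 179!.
v_47(179!) = 3

Legendre's formula: v_p(n!) = Σ_{k ≥ 1} ⌊n / p^k⌋. For p = 47, n = 179, the terms are:
  ⌊179/47^1⌋ = ⌊179/47⌋ = 3
(the next term ⌊179/47^2⌋ = 0, terminating the sum). Summing: v_47(179!) = 3 = 3.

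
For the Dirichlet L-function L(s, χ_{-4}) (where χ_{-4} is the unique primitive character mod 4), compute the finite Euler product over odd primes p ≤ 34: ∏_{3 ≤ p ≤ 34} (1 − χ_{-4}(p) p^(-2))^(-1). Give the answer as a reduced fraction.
∏ = 70163108671177093/76623095660544000

The odd primes p ≤ 34 are [3, 5, 7, 11, 13, 17, 19, 23, 29, 31]. For each, χ(p) = 1 if p ≡ 1 mod 4, χ(p) = −1 if p ≡ 3 mod 4. Taking (1 − χ(p)/p^2)^(-1) = p^2/(p^2 − χ(p)): (1 − (-1)/3^2)^(-1) · (1 − (1)/5^2)^(-1) · (1 − (-1)/7^2)^(-1) · (1 − (-1)/11^2)^(-1) · (1 − (1)/13^2)^(-1) · (1 − (1)/17^2)^(-1) · (1 − (-1)/19^2)^(-1) · (1 − (-1)/23^2)^(-1) · (1 − (1)/29^2)^(-1) · (1 − (-1)/31^2)^(-1) = 70163108671177093/76623095660544000.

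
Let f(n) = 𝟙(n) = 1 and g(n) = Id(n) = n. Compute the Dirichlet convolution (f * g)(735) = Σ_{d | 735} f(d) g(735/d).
(𝟙 * Id)(735) = 1368

Divisors of 735: [1, 3, 5, 7, 15, 21, 35, 49, 105, 147, 245, 735]. For each d | 735:
  d = 1: 𝟙(1) · Id(735/1) = 1 · 735 = 735
  d = 3: 𝟙(3) · Id(735/3) = 1 · 245 = 245
  d = 5: 𝟙(5) · Id(735/5) = 1 · 147 = 147
  d = 7: 𝟙(7) · Id(735/7) = 1 · 105 = 105
  d = 15: 𝟙(15) · Id(735/15) = 1 · 49 = 49
  d = 21: 𝟙(21) · Id(735/21) = 1 · 35 = 35
  d = 35: 𝟙(35) · Id(735/35) = 1 · 21 = 21
  d = 49: 𝟙(49) · Id(735/49) = 1 · 15 = 15
  d = 105: 𝟙(105) · Id(735/105) = 1 · 7 = 7
  d = 147: 𝟙(147) · Id(735/147) = 1 · 5 = 5
  d = 245: 𝟙(245) · Id(735/245) = 1 · 3 = 3
  d = 735: 𝟙(735) · Id(735/735) = 1 · 1 = 1
Summing: (𝟙 * Id)(735) = 735 + 245 + 147 + 105 + 49 + 35 + 21 + 15 + 7 + 5 + 3 + 1 = 1368.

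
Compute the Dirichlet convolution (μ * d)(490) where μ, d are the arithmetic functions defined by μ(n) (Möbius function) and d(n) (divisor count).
(μ * d)(490) = 1

Divisors of 490: [1, 2, 5, 7, 10, 14, 35, 49, 70, 98, 245, 490]. For each d | 490:
  d = 1: μ(1) · d(490/1) = 1 · 12 = 12
  d = 2: μ(2) · d(490/2) = -1 · 6 = -6
  d = 5: μ(5) · d(490/5) = -1 · 6 = -6
  d = 7: μ(7) · d(490/7) = -1 · 8 = -8
  d = 10: μ(10) · d(490/10) = 1 · 3 = 3
  d = 14: μ(14) · d(490/14) = 1 · 4 = 4
  d = 35: μ(35) · d(490/35) = 1 · 4 = 4
  d = 49: μ(49) · d(490/49) = 0 · 4 = 0
  d = 70: μ(70) · d(490/70) = -1 · 2 = -2
  d = 98: μ(98) · d(490/98) = 0 · 2 = 0
  d = 245: μ(245) · d(490/245) = 0 · 2 = 0
  d = 490: μ(490) · d(490/490) = 0 · 1 = 0
Summing: (μ * d)(490) = 12 + -6 + -6 + -8 + 3 + 4 + 4 + 0 + -2 + 0 + 0 + 0 = 1.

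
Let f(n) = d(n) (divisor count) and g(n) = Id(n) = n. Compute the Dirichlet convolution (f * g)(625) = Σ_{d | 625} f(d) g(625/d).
(d * Id)(625) = 975

Divisors of 625: [1, 5, 25, 125, 625]. For each d | 625:
  d = 1: d(1) · Id(625/1) = 1 · 625 = 625
  d = 5: d(5) · Id(625/5) = 2 · 125 = 250
  d = 25: d(25) · Id(625/25) = 3 · 25 = 75
  d = 125: d(125) · Id(625/125) = 4 · 5 = 20
  d = 625: d(625) · Id(625/625) = 5 · 1 = 5
Summing: (d * Id)(625) = 625 + 250 + 75 + 20 + 5 = 975.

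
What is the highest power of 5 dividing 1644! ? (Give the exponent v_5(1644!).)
v_5(1644!) = 408

Legendre's formula: v_p(n!) = Σ_{k ≥ 1} ⌊n / p^k⌋. For p = 5, n = 1644, the terms are:
  ⌊1644/5^1⌋ = ⌊1644/5⌋ = 328
  ⌊1644/5^2⌋ = ⌊1644/25⌋ = 65
  ⌊1644/5^3⌋ = ⌊1644/125⌋ = 13
  ⌊1644/5^4⌋ = ⌊1644/625⌋ = 2
(the next term ⌊1644/5^5⌋ = 0, terminating the sum). Summing: v_5(1644!) = 328 + 65 + 13 + 2 = 408.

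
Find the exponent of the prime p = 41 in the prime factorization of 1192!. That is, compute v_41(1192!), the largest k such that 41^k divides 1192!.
v_41(1192!) = 29

Legendre's formula: v_p(n!) = Σ_{k ≥ 1} ⌊n / p^k⌋. For p = 41, n = 1192, the terms are:
  ⌊1192/41^1⌋ = ⌊1192/41⌋ = 29
(the next term ⌊1192/41^2⌋ = 0, terminating the sum). Summing: v_41(1192!) = 29 = 29.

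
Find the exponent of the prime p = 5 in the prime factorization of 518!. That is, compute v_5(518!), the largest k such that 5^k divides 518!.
v_5(518!) = 127

Legendre's formula: v_p(n!) = Σ_{k ≥ 1} ⌊n / p^k⌋. For p = 5, n = 518, the terms are:
  ⌊518/5^1⌋ = ⌊518/5⌋ = 103
  ⌊518/5^2⌋ = ⌊518/25⌋ = 20
  ⌊518/5^3⌋ = ⌊518/125⌋ = 4
(the next term ⌊518/5^4⌋ = 0, terminating the sum). Summing: v_5(518!) = 103 + 20 + 4 = 127.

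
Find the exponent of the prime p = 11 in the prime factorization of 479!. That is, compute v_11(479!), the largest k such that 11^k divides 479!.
v_11(479!) = 46

Legendre's formula: v_p(n!) = Σ_{k ≥ 1} ⌊n / p^k⌋. For p = 11, n = 479, the terms are:
  ⌊479/11^1⌋ = ⌊479/11⌋ = 43
  ⌊479/11^2⌋ = ⌊479/121⌋ = 3
(the next term ⌊479/11^3⌋ = 0, terminating the sum). Summing: v_11(479!) = 43 + 3 = 46.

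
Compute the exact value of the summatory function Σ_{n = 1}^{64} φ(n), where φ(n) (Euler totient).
Σ_{n ≤ 64} φ(n) = 1260

Compute φ(n) for each 1 ≤ n ≤ 64: φ(1) = 1, φ(2) = 1, φ(3) = 2, φ(4) = 2, φ(5) = 4, φ(6) = 2, φ(7) = 6, φ(8) = 4, φ(9) = 6, φ(10) = 4, φ(11) = 10, φ(12) = 4, φ(13) = 12, φ(14) = 6, φ(15) = 8, φ(16) = 8, φ(17) = 16, φ(18) = 6, φ(19) = 18, φ(20) = 8, φ(21) = 12, φ(22) = 10, φ(23) = 22, φ(24) = 8, φ(25) = 20, φ(26) = 12, φ(27) = 18, φ(28) = 12, φ(29) = 28, φ(30) = 8, φ(31) = 30, φ(32) = 16, φ(33) = 20, φ(34) = 16, φ(35) = 24, φ(36) = 12, φ(37) = 36, φ(38) = 18, φ(39) = 24, φ(40) = 16, φ(41) = 40, φ(42) = 12, φ(43) = 42, φ(44) = 20, φ(45) = 24, φ(46) = 22, φ(47) = 46, φ(48) = 16, φ(49) = 42, φ(50) = 20, φ(51) = 32, φ(52) = 24, φ(53) = 52, φ(54) = 18, φ(55) = 40, φ(56) = 24, φ(57) = 36, φ(58) = 28, φ(59) = 58, φ(60) = 16, φ(61) = 60, φ(62) = 30, φ(63) = 36, φ(64) = 32. Summing all 64 values: 1260. (Average order: Σ_{n ≤ x} φ(n) ~ (3/π²) x². For x = 64, (3/π²)·64² ≈ 1245.03.)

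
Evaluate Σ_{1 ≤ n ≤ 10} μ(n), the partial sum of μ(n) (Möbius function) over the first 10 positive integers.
Σ_{n ≤ 10} μ(n) = -1

Compute μ(n) for each 1 ≤ n ≤ 10: μ(1) = 1, μ(2) = -1, μ(3) = -1, μ(4) = 0, μ(5) = -1, μ(6) = 1, μ(7) = -1, μ(8) = 0, μ(9) = 0, μ(10) = 1. Summing all 10 values: -1. (Mertens function M(x) = Σ_{n ≤ x} μ(n); on average M(x) should be small (PNT ⟺ M(x) = o(x)).)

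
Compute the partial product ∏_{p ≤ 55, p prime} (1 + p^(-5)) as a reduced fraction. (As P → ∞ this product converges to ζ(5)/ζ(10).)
∏ = 32347597211284988160480267437380591091977322089812731895007080802055947812864/31226639806314720763085693561071542877365250131832357293968847568717289128655

The primes p ≤ 55 are [2, 3, 5, 7, 11, 13, 17, 19, 23, 29, 31, 37, 41, 43, 47, 53]. For each, (1 + 1/p^5) = (p^5 + 1)/p^5. Multiplying these fractions over p ∈ [2, 3, 5, 7, 11, 13, 17, 19, 23, 29, 31, 37, 41, 43, 47, 53] gives 32347597211284988160480267437380591091977322089812731895007080802055947812864/31226639806314720763085693561071542877365250131832357293968847568717289128655. (In the limit P → ∞ this tends to ζ(5)/ζ(10).)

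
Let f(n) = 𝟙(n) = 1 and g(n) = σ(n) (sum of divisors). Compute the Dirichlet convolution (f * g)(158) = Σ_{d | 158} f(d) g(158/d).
(𝟙 * σ)(158) = 324

Divisors of 158: [1, 2, 79, 158]. For each d | 158:
  d = 1: 𝟙(1) · σ(158/1) = 1 · 240 = 240
  d = 2: 𝟙(2) · σ(158/2) = 1 · 80 = 80
  d = 79: 𝟙(79) · σ(158/79) = 1 · 3 = 3
  d = 158: 𝟙(158) · σ(158/158) = 1 · 1 = 1
Summing: (𝟙 * σ)(158) = 240 + 80 + 3 + 1 = 324.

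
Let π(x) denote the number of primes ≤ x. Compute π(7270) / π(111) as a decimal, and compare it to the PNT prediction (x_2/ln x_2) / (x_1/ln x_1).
π(7270)/π(111) = 928/29 ≈ 32.0000;  PNT prediction ≈ 34.6907.

π(111) = 29 and π(7270) = 928, so π(7270)/π(111) ≈ 32.0000. The PNT-predicted ratio is (7270/ln(7270)) / (111/ln(111)) ≈ 34.6907. The two agree to within a few percent, as expected.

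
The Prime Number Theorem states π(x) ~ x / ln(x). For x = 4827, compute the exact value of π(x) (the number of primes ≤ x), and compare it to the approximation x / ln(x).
π(4827) = 649;  x/ln(x) ≈ 569.09;  relative error ≈ 12.31%.

Directly count primes up to 4827: π(4827) = 649. The PNT approximation gives 4827/ln(4827) ≈ 4827/8.48198 ≈ 569.09. Relative error (π(x) − x/ln(x)) / π(x) ≈ 12.31%; the approximation is known to undercount slightly (Li(x) is a better estimate).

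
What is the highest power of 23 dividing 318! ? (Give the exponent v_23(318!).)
v_23(318!) = 13

Legendre's formula: v_p(n!) = Σ_{k ≥ 1} ⌊n / p^k⌋. For p = 23, n = 318, the terms are:
  ⌊318/23^1⌋ = ⌊318/23⌋ = 13
(the next term ⌊318/23^2⌋ = 0, terminating the sum). Summing: v_23(318!) = 13 = 13.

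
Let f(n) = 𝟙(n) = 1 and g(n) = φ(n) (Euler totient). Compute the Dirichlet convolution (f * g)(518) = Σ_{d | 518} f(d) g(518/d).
(𝟙 * φ)(518) = 518

Divisors of 518: [1, 2, 7, 14, 37, 74, 259, 518]. For each d | 518:
  d = 1: 𝟙(1) · φ(518/1) = 1 · 216 = 216
  d = 2: 𝟙(2) · φ(518/2) = 1 · 216 = 216
  d = 7: 𝟙(7) · φ(518/7) = 1 · 36 = 36
  d = 14: 𝟙(14) · φ(518/14) = 1 · 36 = 36
  d = 37: 𝟙(37) · φ(518/37) = 1 · 6 = 6
  d = 74: 𝟙(74) · φ(518/74) = 1 · 6 = 6
  d = 259: 𝟙(259) · φ(518/259) = 1 · 1 = 1
  d = 518: 𝟙(518) · φ(518/518) = 1 · 1 = 1
Summing: (𝟙 * φ)(518) = 216 + 216 + 36 + 36 + 6 + 6 + 1 + 1 = 518.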